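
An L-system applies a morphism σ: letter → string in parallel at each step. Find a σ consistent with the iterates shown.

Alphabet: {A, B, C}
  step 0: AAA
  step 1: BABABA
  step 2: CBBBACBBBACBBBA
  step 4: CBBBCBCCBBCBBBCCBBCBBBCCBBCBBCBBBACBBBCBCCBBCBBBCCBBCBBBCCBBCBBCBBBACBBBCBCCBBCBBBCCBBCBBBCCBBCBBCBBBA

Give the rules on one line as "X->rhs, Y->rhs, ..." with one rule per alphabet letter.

A->BA, B->CBB, C->BC

  step 1 ⇒ step 2: BABABA ⇒ CBB·BA·CBB·BA·CBB·BA
    A ↦ BA
    B ↦ CBB
    C ↦ BC  (constrained at step 2)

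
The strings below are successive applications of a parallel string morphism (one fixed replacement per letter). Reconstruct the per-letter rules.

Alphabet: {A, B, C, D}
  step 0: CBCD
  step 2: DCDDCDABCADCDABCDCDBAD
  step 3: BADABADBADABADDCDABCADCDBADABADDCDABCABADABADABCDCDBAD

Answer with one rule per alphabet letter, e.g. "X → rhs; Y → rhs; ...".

A->DCD, B->ABC, C->A, D->BAD

  step 2 ⇒ step 3: DCDDCDABCADCDABCDCDBAD ⇒ BAD·A·BAD·BAD·A·BAD·DCD·ABC·A·DCD·BAD·A·BAD·DCD·ABC·A·BAD·A·BAD·ABC·DCD·BAD
    A ↦ DCD
    B ↦ ABC
    C ↦ A
    D ↦ BAD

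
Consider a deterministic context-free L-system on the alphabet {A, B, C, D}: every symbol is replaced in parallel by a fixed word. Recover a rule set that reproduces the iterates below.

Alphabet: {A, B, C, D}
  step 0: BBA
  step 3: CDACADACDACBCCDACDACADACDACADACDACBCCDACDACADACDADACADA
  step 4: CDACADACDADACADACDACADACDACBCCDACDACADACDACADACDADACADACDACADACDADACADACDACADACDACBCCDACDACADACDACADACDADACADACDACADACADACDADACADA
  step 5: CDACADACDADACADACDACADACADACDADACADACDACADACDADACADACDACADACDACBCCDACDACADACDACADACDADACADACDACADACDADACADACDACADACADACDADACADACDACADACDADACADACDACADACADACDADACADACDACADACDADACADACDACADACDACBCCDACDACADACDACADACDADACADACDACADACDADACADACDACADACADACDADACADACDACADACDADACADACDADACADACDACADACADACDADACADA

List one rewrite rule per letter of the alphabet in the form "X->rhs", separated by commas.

  step 4 ⇒ step 5: CDACADACDADACADACDACADACDACBCCDACDACADACDACADACDADACADACDACADACDADACADACDACADACDACBCCDACDACADACDACADACDADACADACDACADACADACDADACADA ⇒ CDA·CA·DA·CDA·DA·CA·DA·CDA·CA·DA·CA·DA·CDA·DA·CA·DA·CDA·CA·DA·CDA·DA·CA·DA·CDA·CA·DA·CDA·CBC·CDA·CDA·CA·DA·CDA·CA·DA·CDA·DA·CA·DA·CDA·CA·DA·CDA·DA·CA·DA·CDA·CA·DA·CA·DA·CDA·DA·CA·DA·CDA·CA·DA·CDA·DA·CA·DA·CDA·CA·DA·CA·DA·CDA·DA·CA·DA·CDA·CA·DA·CDA·DA·CA·DA·CDA·CA·DA·CDA·CBC·CDA·CDA·CA·DA·CDA·CA·DA·CDA·DA·CA·DA·CDA·CA·DA·CDA·DA·CA·DA·CDA·CA·DA·CA·DA·CDA·DA·CA·DA·CDA·CA·DA·CDA·DA·CA·DA·CDA·DA·CA·DA·CDA·CA·DA·CA·DA·CDA·DA·CA·DA
    A ↦ DA
    B ↦ CBC
    C ↦ CDA
    D ↦ CA

A->DA, B->CBC, C->CDA, D->CA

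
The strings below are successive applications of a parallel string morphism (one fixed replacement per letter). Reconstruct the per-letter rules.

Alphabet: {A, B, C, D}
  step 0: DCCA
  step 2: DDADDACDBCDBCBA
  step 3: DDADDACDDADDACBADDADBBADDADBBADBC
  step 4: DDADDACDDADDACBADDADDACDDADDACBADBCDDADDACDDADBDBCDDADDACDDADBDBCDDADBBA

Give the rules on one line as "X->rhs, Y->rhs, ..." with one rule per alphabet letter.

  step 3 ⇒ step 4: DDADDACDDADDACBADDADBBADDADBBADBC ⇒ DDA·DDA·C·DDA·DDA·C·BA·DDA·DDA·C·DDA·DDA·C·BA·DB·C·DDA·DDA·C·DDA·DB·DB·C·DDA·DDA·C·DDA·DB·DB·C·DDA·DB·BA
    A ↦ C
    B ↦ DB
    C ↦ BA
    D ↦ DDA

A->C, B->DB, C->BA, D->DDA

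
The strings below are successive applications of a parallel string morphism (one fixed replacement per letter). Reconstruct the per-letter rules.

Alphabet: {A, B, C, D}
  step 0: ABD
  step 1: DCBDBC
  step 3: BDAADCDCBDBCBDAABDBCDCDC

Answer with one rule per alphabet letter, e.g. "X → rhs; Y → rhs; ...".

  step 0 ⇒ step 1: ABD ⇒ DC·BD·BC
    A ↦ DC
    B ↦ BD
    D ↦ BC
    C ↦ AA  (constrained at step 1)

A->DC, B->BD, C->AA, D->BC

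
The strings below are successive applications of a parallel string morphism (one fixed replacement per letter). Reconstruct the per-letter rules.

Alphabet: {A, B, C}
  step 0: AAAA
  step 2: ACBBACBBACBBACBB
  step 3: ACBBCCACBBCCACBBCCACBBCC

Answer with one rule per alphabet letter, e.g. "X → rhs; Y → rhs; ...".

  step 2 ⇒ step 3: ACBBACBBACBBACBB ⇒ AC·BB·C·C·AC·BB·C·C·AC·BB·C·C·AC·BB·C·C
    A ↦ AC
    B ↦ C
    C ↦ BB

A->AC, B->C, C->BB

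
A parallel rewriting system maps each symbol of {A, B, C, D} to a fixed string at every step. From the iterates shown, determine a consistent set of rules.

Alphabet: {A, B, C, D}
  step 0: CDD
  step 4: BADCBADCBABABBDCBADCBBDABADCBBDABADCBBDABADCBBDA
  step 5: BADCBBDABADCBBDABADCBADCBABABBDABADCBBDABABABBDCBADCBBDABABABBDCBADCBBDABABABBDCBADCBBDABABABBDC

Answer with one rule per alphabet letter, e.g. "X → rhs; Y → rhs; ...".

  step 4 ⇒ step 5: BADCBADCBABABBDCBADCBBDABADCBBDABADCBBDABADCBBDA ⇒ BA·DC·BB·DA·BA·DC·BB·DA·BA·DC·BA·DC·BA·BA·BB·DA·BA·DC·BB·DA·BA·BA·BB·DC·BA·DC·BB·DA·BA·BA·BB·DC·BA·DC·BB·DA·BA·BA·BB·DC·BA·DC·BB·DA·BA·BA·BB·DC
    A ↦ DC
    B ↦ BA
    C ↦ DA
    D ↦ BB

A->DC, B->BA, C->DA, D->BB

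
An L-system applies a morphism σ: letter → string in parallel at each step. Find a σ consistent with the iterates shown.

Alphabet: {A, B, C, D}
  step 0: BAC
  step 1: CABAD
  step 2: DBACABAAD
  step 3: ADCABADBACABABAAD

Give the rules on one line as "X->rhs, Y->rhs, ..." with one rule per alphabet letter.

A->BA, B->CA, C->D, D->AD

  step 2 ⇒ step 3: DBACABAAD ⇒ AD·CA·BA·D·BA·CA·BA·BA·AD
    A ↦ BA
    B ↦ CA
    C ↦ D
    D ↦ AD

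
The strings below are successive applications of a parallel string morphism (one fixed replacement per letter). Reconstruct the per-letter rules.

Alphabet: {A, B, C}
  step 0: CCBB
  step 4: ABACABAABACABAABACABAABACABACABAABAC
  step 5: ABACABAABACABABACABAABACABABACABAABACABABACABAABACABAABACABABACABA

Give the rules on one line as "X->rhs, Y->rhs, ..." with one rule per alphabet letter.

A->AB, B->AC, C->A

  step 4 ⇒ step 5: ABACABAABACABAABACABAABACABACABAABAC ⇒ AB·AC·AB·A·AB·AC·AB·AB·AC·AB·A·AB·AC·AB·AB·AC·AB·A·AB·AC·AB·AB·AC·AB·A·AB·AC·AB·A·AB·AC·AB·AB·AC·AB·A
    A ↦ AB
    B ↦ AC
    C ↦ A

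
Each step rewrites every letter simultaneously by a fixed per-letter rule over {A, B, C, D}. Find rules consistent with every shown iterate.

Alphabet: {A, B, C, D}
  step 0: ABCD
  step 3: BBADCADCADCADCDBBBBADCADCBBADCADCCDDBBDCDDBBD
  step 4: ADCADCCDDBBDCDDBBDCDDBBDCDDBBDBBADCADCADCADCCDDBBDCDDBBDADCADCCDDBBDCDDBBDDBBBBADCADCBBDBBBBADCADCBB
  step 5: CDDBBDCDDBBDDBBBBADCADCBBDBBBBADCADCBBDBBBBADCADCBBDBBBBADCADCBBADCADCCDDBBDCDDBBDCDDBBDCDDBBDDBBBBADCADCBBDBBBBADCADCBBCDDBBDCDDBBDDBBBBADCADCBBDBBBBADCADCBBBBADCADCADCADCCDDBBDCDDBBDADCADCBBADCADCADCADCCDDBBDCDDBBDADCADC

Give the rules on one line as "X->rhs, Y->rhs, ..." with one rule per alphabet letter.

  step 4 ⇒ step 5: ADCADCCDDBBDCDDBBDCDDBBDCDDBBDBBADCADCADCADCCDDBBDCDDBBDADCADCCDDBBDCDDBBDDBBBBADCADCBBDBBBBADCADCBB ⇒ CDD·BB·D·CDD·BB·D·D·BB·BB·ADC·ADC·BB·D·BB·BB·ADC·ADC·BB·D·BB·BB·ADC·ADC·BB·D·BB·BB·ADC·ADC·BB·ADC·ADC·CDD·BB·D·CDD·BB·D·CDD·BB·D·CDD·BB·D·D·BB·BB·ADC·ADC·BB·D·BB·BB·ADC·ADC·BB·CDD·BB·D·CDD·BB·D·D·BB·BB·ADC·ADC·BB·D·BB·BB·ADC·ADC·BB·BB·ADC·ADC·ADC·ADC·CDD·BB·D·CDD·BB·D·ADC·ADC·BB·ADC·ADC·ADC·ADC·CDD·BB·D·CDD·BB·D·ADC·ADC
    A ↦ CDD
    B ↦ ADC
    C ↦ D
    D ↦ BB

A->CDD, B->ADC, C->D, D->BB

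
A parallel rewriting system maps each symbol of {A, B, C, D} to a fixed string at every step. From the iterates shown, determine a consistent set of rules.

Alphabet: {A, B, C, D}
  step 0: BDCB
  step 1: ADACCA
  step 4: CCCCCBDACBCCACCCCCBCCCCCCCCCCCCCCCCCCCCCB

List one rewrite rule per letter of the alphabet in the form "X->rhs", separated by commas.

A->CB, B->A, C->CC, D->DA

  step 0 ⇒ step 1: BDCB ⇒ A·DA·CC·A
    B ↦ A
    C ↦ CC
    D ↦ DA
    A ↦ CB  (constrained at step 1)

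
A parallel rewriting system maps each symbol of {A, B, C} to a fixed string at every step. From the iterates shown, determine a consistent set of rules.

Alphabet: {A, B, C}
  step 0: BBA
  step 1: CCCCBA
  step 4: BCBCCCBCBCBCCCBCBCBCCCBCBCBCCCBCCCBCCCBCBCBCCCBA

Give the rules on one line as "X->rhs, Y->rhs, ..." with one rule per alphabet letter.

A->BA, B->CC, C->BC

  step 0 ⇒ step 1: BBA ⇒ CC·CC·BA
    A ↦ BA
    B ↦ CC
    C ↦ BC  (constrained at step 1)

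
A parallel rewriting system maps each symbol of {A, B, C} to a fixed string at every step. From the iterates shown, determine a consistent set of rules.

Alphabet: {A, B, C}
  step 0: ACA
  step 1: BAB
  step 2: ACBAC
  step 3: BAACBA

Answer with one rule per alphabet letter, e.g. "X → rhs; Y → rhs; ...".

  step 2 ⇒ step 3: ACBAC ⇒ B·A·AC·B·A
    A ↦ B
    B ↦ AC
    C ↦ A

A->B, B->AC, C->A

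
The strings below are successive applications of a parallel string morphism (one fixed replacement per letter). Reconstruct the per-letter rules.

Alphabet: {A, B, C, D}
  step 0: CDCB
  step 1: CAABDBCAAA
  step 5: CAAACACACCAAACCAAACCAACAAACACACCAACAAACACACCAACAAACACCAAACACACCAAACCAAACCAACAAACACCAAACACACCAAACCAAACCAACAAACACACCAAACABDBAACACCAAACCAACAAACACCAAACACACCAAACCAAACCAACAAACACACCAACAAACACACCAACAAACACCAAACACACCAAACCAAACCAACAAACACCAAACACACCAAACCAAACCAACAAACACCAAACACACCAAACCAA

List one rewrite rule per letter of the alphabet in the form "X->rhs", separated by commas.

A->AC, B->A, C->CAA, D->BDB

  step 0 ⇒ step 1: CDCB ⇒ CAA·BDB·CAA·A
    B ↦ A
    C ↦ CAA
    D ↦ BDB
    A ↦ AC  (constrained at step 1)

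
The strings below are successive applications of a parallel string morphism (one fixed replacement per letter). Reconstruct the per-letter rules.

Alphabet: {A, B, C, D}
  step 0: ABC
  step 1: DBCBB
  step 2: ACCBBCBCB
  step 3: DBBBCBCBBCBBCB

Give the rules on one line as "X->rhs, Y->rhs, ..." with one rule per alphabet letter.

  step 2 ⇒ step 3: ACCBBCBCB ⇒ DB·B·B·CB·CB·B·CB·B·CB
    A ↦ DB
    B ↦ CB
    C ↦ B
  step 1 ⇒ step 2: DBCBB ⇒ AC·CB·B·CB·CB
    D ↦ AC

A->DB, B->CB, C->B, D->AC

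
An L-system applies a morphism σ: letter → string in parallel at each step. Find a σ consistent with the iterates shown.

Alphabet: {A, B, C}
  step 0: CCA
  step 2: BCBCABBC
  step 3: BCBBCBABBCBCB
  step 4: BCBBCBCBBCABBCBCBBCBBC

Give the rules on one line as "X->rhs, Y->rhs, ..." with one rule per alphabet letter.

A->AB, B->BC, C->B

  step 3 ⇒ step 4: BCBBCBABBCBCB ⇒ BC·B·BC·BC·B·BC·AB·BC·BC·B·BC·B·BC
    A ↦ AB
    B ↦ BC
    C ↦ B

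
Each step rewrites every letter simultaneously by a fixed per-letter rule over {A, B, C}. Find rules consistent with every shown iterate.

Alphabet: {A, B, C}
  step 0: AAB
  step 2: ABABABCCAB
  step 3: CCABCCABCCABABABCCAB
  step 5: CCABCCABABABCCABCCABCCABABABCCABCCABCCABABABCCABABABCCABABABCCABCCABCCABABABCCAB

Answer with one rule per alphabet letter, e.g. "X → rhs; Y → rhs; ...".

  step 2 ⇒ step 3: ABABABCCAB ⇒ C·CAB·C·CAB·C·CAB·AB·AB·C·CAB
    A ↦ C
    B ↦ CAB
    C ↦ AB

A->C, B->CAB, C->AB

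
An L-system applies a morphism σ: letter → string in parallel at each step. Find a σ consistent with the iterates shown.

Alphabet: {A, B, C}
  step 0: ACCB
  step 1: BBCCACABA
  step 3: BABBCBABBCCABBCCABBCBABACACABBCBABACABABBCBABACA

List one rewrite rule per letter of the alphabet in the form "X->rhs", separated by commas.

  step 0 ⇒ step 1: ACCB ⇒ BBC·CA·CA·BA
    A ↦ BBC
    B ↦ BA
    C ↦ CA

A->BBC, B->BA, C->CA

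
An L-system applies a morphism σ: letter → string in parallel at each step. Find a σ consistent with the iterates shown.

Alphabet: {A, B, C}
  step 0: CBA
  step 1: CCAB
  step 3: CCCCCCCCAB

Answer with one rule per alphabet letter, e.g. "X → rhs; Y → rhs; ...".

A->B, B->A, C->CC

  step 0 ⇒ step 1: CBA ⇒ CC·A·B
    A ↦ B
    B ↦ A
    C ↦ CC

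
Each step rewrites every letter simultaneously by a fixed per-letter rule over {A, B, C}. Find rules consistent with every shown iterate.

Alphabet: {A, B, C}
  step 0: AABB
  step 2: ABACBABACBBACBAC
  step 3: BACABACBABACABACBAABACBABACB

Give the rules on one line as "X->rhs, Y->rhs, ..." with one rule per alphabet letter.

A->BAC, B->A, C->B

  step 2 ⇒ step 3: ABACBABACBBACBAC ⇒ BAC·A·BAC·B·A·BAC·A·BAC·B·A·A·BAC·B·A·BAC·B
    A ↦ BAC
    B ↦ A
    C ↦ B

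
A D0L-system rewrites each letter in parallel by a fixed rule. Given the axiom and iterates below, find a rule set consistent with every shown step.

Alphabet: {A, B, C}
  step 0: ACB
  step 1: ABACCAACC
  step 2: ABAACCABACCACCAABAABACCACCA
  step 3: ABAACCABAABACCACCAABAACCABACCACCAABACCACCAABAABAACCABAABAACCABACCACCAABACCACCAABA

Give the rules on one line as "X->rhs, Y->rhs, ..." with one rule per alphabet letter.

  step 2 ⇒ step 3: ABAACCABACCACCAABAABACCACCA ⇒ ABA·ACC·ABA·ABA·CCA·CCA·ABA·ACC·ABA·CCA·CCA·ABA·CCA·CCA·ABA·ABA·ACC·ABA·ABA·ACC·ABA·CCA·CCA·ABA·CCA·CCA·ABA
    A ↦ ABA
    B ↦ ACC
    C ↦ CCA

A->ABA, B->ACC, C->CCA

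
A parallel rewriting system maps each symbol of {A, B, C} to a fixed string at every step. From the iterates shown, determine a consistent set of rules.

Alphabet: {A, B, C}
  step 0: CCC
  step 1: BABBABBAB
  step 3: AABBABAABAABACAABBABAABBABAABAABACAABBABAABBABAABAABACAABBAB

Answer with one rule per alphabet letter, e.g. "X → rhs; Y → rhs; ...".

  step 0 ⇒ step 1: CCC ⇒ BAB·BAB·BAB
    C ↦ BAB
    A ↦ AAB  (constrained at step 1)
    B ↦ AC  (constrained at step 1)

A->AAB, B->AC, C->BAB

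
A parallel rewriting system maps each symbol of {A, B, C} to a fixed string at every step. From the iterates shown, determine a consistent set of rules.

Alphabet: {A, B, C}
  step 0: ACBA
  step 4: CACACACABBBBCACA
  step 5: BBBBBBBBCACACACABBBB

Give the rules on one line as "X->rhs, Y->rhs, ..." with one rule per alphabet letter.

  step 4 ⇒ step 5: CACACACABBBBCACA ⇒ B·B·B·B·B·B·B·B·CA·CA·CA·CA·B·B·B·B
    A ↦ B
    B ↦ CA
    C ↦ B

A->B, B->CA, C->B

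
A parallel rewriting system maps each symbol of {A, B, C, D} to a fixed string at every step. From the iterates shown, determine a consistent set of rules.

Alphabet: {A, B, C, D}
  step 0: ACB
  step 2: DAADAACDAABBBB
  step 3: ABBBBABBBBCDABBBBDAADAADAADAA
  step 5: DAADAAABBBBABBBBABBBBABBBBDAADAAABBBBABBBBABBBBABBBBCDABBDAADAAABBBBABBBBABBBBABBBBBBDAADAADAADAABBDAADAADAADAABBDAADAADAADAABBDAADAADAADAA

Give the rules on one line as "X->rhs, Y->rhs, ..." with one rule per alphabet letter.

A->BB, B->DAA, C->CD, D->A

  step 2 ⇒ step 3: DAADAACDAABBBB ⇒ A·BB·BB·A·BB·BB·CD·A·BB·BB·DAA·DAA·DAA·DAA
    A ↦ BB
    B ↦ DAA
    C ↦ CD
    D ↦ A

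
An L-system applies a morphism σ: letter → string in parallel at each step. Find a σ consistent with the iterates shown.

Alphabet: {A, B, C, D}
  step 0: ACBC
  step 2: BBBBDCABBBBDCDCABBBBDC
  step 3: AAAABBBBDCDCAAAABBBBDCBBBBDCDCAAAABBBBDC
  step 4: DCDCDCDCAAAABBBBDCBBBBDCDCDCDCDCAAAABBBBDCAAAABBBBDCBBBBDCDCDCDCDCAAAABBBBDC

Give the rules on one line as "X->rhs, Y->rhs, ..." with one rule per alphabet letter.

A->DC, B->A, C->BDC, D->BBB

  step 3 ⇒ step 4: AAAABBBBDCDCAAAABBBBDCBBBBDCDCAAAABBBBDC ⇒ DC·DC·DC·DC·A·A·A·A·BBB·BDC·BBB·BDC·DC·DC·DC·DC·A·A·A·A·BBB·BDC·A·A·A·A·BBB·BDC·BBB·BDC·DC·DC·DC·DC·A·A·A·A·BBB·BDC
    A ↦ DC
    B ↦ A
    C ↦ BDC
    D ↦ BBB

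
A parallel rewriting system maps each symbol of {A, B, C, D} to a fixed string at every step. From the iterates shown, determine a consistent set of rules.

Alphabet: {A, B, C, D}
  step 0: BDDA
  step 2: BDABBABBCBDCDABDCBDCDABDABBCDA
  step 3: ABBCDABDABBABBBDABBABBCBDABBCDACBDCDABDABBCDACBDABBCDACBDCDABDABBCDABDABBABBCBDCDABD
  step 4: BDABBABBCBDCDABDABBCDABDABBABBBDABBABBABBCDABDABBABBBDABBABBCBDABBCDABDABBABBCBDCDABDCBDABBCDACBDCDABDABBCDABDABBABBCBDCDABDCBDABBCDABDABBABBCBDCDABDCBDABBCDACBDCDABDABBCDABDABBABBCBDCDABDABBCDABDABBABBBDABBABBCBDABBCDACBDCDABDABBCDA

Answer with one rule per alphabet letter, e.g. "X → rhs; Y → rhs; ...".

A->BD, B->ABB, C->CBD, D->CDA

  step 3 ⇒ step 4: ABBCDABDABBABBBDABBABBCBDABBCDACBDCDABDABBCDACBDABBCDACBDCDABDABBCDABDABBABBCBDCDABD ⇒ BD·ABB·ABB·CBD·CDA·BD·ABB·CDA·BD·ABB·ABB·BD·ABB·ABB·ABB·CDA·BD·ABB·ABB·BD·ABB·ABB·CBD·ABB·CDA·BD·ABB·ABB·CBD·CDA·BD·CBD·ABB·CDA·CBD·CDA·BD·ABB·CDA·BD·ABB·ABB·CBD·CDA·BD·CBD·ABB·CDA·BD·ABB·ABB·CBD·CDA·BD·CBD·ABB·CDA·CBD·CDA·BD·ABB·CDA·BD·ABB·ABB·CBD·CDA·BD·ABB·CDA·BD·ABB·ABB·BD·ABB·ABB·CBD·ABB·CDA·CBD·CDA·BD·ABB·CDA
    A ↦ BD
    B ↦ ABB
    C ↦ CBD
    D ↦ CDA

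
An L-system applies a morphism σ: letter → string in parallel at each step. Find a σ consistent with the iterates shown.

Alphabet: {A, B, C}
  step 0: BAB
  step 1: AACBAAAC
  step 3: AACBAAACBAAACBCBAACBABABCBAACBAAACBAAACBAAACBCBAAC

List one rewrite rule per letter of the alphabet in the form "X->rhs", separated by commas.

  step 0 ⇒ step 1: BAB ⇒ AAC·BA·AAC
    A ↦ BA
    B ↦ AAC
    C ↦ BCB  (constrained at step 1)

A->BA, B->AAC, C->BCB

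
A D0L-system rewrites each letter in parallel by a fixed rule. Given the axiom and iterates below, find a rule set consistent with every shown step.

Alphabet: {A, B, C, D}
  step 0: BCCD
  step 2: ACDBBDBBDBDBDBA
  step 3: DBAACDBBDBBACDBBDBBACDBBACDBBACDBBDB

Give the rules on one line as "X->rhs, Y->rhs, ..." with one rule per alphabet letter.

  step 2 ⇒ step 3: ACDBBDBBDBDBDBA ⇒ DB·A·AC·DBB·DBB·AC·DBB·DBB·AC·DBB·AC·DBB·AC·DBB·DB
    A ↦ DB
    B ↦ DBB
    C ↦ A
    D ↦ AC

A->DB, B->DBB, C->A, D->AC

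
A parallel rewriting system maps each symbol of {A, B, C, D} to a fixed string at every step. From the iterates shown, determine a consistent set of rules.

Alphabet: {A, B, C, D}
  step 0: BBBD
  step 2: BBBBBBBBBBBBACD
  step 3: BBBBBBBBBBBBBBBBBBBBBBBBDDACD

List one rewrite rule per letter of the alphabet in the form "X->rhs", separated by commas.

  step 2 ⇒ step 3: BBBBBBBBBBBBACD ⇒ BB·BB·BB·BB·BB·BB·BB·BB·BB·BB·BB·BB·DD·A·CD
    A ↦ DD
    B ↦ BB
    C ↦ A
    D ↦ CD

A->DD, B->BB, C->A, D->CD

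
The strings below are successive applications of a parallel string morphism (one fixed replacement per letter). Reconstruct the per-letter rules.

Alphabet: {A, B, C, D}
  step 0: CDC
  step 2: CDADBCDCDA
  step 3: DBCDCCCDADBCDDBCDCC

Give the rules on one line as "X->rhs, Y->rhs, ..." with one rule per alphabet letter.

A->CC, B->A, C->DB, D->CD

  step 2 ⇒ step 3: CDADBCDCDA ⇒ DB·CD·CC·CD·A·DB·CD·DB·CD·CC
    A ↦ CC
    B ↦ A
    C ↦ DB
    D ↦ CD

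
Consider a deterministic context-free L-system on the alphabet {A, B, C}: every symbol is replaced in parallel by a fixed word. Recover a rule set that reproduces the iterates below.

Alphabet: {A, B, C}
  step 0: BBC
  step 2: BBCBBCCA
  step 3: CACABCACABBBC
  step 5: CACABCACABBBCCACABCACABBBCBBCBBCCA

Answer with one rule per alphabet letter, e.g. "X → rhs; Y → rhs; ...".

  step 2 ⇒ step 3: BBCBBCCA ⇒ CA·CA·B·CA·CA·B·B·BC
    A ↦ BC
    B ↦ CA
    C ↦ B

A->BC, B->CA, C->B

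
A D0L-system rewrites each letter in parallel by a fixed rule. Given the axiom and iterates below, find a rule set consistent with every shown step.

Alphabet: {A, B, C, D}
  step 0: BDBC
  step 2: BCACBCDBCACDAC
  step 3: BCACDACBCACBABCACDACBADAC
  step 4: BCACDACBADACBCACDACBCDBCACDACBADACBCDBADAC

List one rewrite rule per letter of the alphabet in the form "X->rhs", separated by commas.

A->D, B->BC, C->AC, D->BA

  step 3 ⇒ step 4: BCACDACBCACBABCACDACBADAC ⇒ BC·AC·D·AC·BA·D·AC·BC·AC·D·AC·BC·D·BC·AC·D·AC·BA·D·AC·BC·D·BA·D·AC
    A ↦ D
    B ↦ BC
    C ↦ AC
    D ↦ BA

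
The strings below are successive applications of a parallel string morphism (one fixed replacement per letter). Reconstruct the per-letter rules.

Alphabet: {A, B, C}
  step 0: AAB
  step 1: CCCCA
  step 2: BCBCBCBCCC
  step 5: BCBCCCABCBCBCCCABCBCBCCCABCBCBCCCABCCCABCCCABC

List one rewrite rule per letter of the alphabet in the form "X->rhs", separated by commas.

  step 1 ⇒ step 2: CCCCA ⇒ BC·BC·BC·BC·CC
    A ↦ CC
    C ↦ BC
  step 0 ⇒ step 1: AAB ⇒ CC·CC·A
    B ↦ A

A->CC, B->A, C->BC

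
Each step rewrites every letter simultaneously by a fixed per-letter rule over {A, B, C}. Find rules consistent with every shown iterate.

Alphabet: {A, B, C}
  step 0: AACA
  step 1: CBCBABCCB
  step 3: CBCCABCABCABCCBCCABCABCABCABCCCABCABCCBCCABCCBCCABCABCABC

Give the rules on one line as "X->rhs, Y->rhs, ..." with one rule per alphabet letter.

A->CB, B->CC, C->ABC

  step 0 ⇒ step 1: AACA ⇒ CB·CB·ABC·CB
    A ↦ CB
    C ↦ ABC
    B ↦ CC  (constrained at step 1)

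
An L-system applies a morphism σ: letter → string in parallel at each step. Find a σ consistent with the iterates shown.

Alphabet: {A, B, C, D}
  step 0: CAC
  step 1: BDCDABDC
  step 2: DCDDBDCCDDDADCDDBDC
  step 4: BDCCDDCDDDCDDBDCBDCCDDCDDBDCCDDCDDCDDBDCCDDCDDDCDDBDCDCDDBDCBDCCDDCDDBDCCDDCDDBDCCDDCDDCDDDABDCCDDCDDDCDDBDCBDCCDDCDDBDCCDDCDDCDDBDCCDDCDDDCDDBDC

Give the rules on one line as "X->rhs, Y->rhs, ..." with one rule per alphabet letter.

A->DA, B->D, C->BDC, D->CDD

  step 1 ⇒ step 2: BDCDABDC ⇒ D·CDD·BDC·CDD·DA·D·CDD·BDC
    A ↦ DA
    B ↦ D
    C ↦ BDC
    D ↦ CDD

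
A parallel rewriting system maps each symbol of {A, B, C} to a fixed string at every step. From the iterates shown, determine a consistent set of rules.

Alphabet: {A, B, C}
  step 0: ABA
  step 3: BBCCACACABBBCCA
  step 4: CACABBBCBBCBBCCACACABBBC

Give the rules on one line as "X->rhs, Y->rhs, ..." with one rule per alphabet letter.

  step 3 ⇒ step 4: BBCCACACABBBCCA ⇒ CA·CA·B·B·BC·B·BC·B·BC·CA·CA·CA·B·B·BC
    A ↦ BC
    B ↦ CA
    C ↦ B

A->BC, B->CA, C->B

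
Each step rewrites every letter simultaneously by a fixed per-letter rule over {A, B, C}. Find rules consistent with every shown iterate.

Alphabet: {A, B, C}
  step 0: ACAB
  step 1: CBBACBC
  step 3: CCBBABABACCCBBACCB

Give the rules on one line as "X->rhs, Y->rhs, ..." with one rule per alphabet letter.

A->CB, B->C, C->BA

  step 0 ⇒ step 1: ACAB ⇒ CB·BA·CB·C
    A ↦ CB
    B ↦ C
    C ↦ BA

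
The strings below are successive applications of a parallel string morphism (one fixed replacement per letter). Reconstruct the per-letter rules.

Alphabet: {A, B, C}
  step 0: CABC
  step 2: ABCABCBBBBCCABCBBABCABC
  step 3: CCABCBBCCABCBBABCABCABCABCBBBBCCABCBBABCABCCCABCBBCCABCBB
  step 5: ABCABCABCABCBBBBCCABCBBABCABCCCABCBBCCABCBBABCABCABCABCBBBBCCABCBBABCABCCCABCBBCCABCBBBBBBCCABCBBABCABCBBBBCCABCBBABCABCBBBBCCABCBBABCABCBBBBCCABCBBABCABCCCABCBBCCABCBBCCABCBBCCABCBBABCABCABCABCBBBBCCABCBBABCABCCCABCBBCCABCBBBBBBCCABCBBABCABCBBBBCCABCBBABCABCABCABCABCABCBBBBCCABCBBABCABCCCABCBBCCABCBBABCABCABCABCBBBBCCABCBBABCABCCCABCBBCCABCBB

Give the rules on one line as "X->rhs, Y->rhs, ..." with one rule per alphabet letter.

  step 2 ⇒ step 3: ABCABCBBBBCCABCBBABCABC ⇒ CC·ABC·BB·CC·ABC·BB·ABC·ABC·ABC·ABC·BB·BB·CC·ABC·BB·ABC·ABC·CC·ABC·BB·CC·ABC·BB
    A ↦ CC
    B ↦ ABC
    C ↦ BB

A->CC, B->ABC, C->BB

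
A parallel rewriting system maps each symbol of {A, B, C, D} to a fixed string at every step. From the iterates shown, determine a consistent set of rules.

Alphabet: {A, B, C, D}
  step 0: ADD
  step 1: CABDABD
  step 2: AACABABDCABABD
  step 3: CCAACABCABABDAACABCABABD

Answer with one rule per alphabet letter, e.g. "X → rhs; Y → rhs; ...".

  step 2 ⇒ step 3: AACABABDCABABD ⇒ C·C·AA·C·AB·C·AB·ABD·AA·C·AB·C·AB·ABD
    A ↦ C
    B ↦ AB
    C ↦ AA
    D ↦ ABD

A->C, B->AB, C->AA, D->ABD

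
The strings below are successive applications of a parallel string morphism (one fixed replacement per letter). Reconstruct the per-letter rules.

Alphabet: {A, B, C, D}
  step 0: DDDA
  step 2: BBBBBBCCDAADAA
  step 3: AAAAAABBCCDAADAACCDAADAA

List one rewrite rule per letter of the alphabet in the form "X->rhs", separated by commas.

  step 2 ⇒ step 3: BBBBBBCCDAADAA ⇒ A·A·A·A·A·A·B·B·CC·DAA·DAA·CC·DAA·DAA
    A ↦ DAA
    B ↦ A
    C ↦ B
    D ↦ CC

A->DAA, B->A, C->B, D->CC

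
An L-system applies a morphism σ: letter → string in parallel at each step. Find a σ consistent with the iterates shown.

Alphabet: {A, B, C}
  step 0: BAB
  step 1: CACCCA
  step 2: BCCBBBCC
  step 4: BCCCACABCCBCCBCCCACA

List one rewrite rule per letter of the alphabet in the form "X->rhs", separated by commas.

A->CC, B->CA, C->B

  step 1 ⇒ step 2: CACCCA ⇒ B·CC·B·B·B·CC
    A ↦ CC
    C ↦ B
  step 0 ⇒ step 1: BAB ⇒ CA·CC·CA
    B ↦ CA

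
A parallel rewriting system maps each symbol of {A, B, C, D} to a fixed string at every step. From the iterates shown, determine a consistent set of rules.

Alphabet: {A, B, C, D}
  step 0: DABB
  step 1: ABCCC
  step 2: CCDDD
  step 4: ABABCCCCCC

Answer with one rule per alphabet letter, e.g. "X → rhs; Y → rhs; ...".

A->C, B->C, C->D, D->AB

  step 1 ⇒ step 2: ABCCC ⇒ C·C·D·D·D
    A ↦ C
    B ↦ C
    C ↦ D
  step 0 ⇒ step 1: DABB ⇒ AB·C·C·C
    D ↦ AB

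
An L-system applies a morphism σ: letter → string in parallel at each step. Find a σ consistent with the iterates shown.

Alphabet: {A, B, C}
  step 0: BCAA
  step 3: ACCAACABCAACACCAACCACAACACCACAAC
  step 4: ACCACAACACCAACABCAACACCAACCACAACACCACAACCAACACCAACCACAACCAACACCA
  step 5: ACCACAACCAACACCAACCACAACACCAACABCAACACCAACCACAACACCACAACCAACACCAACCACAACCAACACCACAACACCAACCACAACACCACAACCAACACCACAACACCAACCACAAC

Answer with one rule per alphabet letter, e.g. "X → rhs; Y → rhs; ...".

A->AC, B->AB, C->CA

  step 4 ⇒ step 5: ACCACAACACCAACABCAACACCAACCACAACACCACAACCAACACCAACCACAACCAACACCA ⇒ AC·CA·CA·AC·CA·AC·AC·CA·AC·CA·CA·AC·AC·CA·AC·AB·CA·AC·AC·CA·AC·CA·CA·AC·AC·CA·CA·AC·CA·AC·AC·CA·AC·CA·CA·AC·CA·AC·AC·CA·CA·AC·AC·CA·AC·CA·CA·AC·AC·CA·CA·AC·CA·AC·AC·CA·CA·AC·AC·CA·AC·CA·CA·AC
    A ↦ AC
    B ↦ AB
    C ↦ CA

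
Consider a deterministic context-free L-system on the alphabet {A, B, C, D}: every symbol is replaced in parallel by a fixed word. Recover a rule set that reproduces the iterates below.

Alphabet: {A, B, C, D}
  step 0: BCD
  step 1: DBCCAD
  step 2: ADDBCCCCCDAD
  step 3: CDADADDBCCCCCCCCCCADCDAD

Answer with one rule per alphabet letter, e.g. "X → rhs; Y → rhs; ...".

  step 2 ⇒ step 3: ADDBCCCCCDAD ⇒ CD·AD·AD·DB·CC·CC·CC·CC·CC·AD·CD·AD
    A ↦ CD
    B ↦ DB
    C ↦ CC
    D ↦ AD

A->CD, B->DB, C->CC, D->AD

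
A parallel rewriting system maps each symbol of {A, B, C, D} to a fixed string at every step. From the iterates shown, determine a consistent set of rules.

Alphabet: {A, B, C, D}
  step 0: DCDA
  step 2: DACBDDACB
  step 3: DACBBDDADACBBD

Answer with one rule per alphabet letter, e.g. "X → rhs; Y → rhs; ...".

A->C, B->BD, C->B, D->DA

  step 2 ⇒ step 3: DACBDDACB ⇒ DA·C·B·BD·DA·DA·C·B·BD
    A ↦ C
    B ↦ BD
    C ↦ B
    D ↦ DA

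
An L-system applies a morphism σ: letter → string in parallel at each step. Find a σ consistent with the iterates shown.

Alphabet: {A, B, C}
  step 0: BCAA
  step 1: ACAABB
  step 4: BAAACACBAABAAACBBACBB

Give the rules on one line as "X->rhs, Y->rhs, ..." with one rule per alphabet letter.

A->B, B->AC, C->AA

  step 0 ⇒ step 1: BCAA ⇒ AC·AA·B·B
    A ↦ B
    B ↦ AC
    C ↦ AA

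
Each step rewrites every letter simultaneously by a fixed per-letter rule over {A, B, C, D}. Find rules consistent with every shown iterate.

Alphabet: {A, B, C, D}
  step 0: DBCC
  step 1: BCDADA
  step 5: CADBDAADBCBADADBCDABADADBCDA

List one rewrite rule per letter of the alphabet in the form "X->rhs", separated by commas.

  step 0 ⇒ step 1: DBCC ⇒ B·C·DA·DA
    B ↦ C
    C ↦ DA
    D ↦ B
    A ↦ AD  (constrained at step 1)

A->AD, B->C, C->DA, D->B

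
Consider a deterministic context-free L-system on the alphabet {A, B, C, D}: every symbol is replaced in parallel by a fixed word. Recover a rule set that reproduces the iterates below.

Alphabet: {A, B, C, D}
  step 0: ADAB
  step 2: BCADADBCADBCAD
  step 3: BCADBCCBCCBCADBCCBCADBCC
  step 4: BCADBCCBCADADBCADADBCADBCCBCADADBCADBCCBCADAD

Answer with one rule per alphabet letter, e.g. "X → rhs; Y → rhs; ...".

A->BC, B->BC, C->AD, D->C

  step 3 ⇒ step 4: BCADBCCBCCBCADBCCBCADBCC ⇒ BC·AD·BC·C·BC·AD·AD·BC·AD·AD·BC·AD·BC·C·BC·AD·AD·BC·AD·BC·C·BC·AD·AD
    A ↦ BC
    B ↦ BC
    C ↦ AD
    D ↦ C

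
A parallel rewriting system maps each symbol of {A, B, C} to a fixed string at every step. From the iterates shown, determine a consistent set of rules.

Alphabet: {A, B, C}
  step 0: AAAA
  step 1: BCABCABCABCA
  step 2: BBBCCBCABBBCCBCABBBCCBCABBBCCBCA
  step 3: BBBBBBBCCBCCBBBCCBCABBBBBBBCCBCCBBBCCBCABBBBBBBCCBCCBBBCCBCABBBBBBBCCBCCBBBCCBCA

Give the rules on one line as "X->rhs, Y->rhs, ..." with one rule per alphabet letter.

A->BCA, B->BB, C->BCC

  step 2 ⇒ step 3: BBBCCBCABBBCCBCABBBCCBCABBBCCBCA ⇒ BB·BB·BB·BCC·BCC·BB·BCC·BCA·BB·BB·BB·BCC·BCC·BB·BCC·BCA·BB·BB·BB·BCC·BCC·BB·BCC·BCA·BB·BB·BB·BCC·BCC·BB·BCC·BCA
    A ↦ BCA
    B ↦ BB
    C ↦ BCC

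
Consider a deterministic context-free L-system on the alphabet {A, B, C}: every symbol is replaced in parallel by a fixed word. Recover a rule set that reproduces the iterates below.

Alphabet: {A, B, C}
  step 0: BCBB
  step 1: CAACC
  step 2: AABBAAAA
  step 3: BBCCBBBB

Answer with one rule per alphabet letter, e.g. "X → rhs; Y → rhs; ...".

A->B, B->C, C->AA

  step 2 ⇒ step 3: AABBAAAA ⇒ B·B·C·C·B·B·B·B
    A ↦ B
    B ↦ C
  step 0 ⇒ step 1: BCBB ⇒ C·AA·C·C
    C ↦ AA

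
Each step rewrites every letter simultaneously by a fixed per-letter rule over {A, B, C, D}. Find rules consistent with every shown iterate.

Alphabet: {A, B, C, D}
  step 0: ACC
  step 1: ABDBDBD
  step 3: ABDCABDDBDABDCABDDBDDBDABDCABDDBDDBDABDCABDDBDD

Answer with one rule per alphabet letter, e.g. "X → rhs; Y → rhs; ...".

  step 0 ⇒ step 1: ACC ⇒ ABD·BD·BD
    A ↦ ABD
    C ↦ BD
    B ↦ CA  (constrained at step 1)
    D ↦ BDD  (constrained at step 1)

A->ABD, B->CA, C->BD, D->BDD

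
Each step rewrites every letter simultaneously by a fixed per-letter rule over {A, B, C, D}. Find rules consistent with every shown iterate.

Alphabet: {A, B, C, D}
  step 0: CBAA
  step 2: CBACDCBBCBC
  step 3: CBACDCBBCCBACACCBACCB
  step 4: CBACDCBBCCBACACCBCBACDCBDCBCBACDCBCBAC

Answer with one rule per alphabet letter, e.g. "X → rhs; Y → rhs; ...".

  step 3 ⇒ step 4: CBACDCBBCCBACACCBACCB ⇒ CB·AC·D·CB·BC·CB·AC·AC·CB·CB·AC·D·CB·D·CB·CB·AC·D·CB·CB·AC
    A ↦ D
    B ↦ AC
    C ↦ CB
    D ↦ BC

A->D, B->AC, C->CB, D->BC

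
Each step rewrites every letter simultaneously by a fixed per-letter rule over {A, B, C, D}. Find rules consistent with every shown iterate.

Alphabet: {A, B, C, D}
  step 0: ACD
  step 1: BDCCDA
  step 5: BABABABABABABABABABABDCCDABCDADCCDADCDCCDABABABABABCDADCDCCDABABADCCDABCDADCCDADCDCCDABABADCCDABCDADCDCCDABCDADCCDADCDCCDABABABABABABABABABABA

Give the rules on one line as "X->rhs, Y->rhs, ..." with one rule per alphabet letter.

A->B, B->ABA, C->DC, D->CDA

  step 0 ⇒ step 1: ACD ⇒ B·DC·CDA
    A ↦ B
    C ↦ DC
    D ↦ CDA
    B ↦ ABA  (constrained at step 1)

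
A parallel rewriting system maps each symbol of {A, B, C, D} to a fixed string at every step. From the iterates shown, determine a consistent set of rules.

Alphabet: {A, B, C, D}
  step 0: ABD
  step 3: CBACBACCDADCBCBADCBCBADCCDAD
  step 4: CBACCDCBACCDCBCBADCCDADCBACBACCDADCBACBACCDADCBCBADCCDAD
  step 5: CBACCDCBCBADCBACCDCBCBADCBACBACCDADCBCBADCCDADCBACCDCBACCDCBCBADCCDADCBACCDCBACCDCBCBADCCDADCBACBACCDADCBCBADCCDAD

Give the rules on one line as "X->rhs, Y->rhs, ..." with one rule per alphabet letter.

A->CCD, B->A, C->CB, D->AD

  step 4 ⇒ step 5: CBACCDCBACCDCBCBADCCDADCBACBACCDADCBACBACCDADCBCBADCCDAD ⇒ CB·A·CCD·CB·CB·AD·CB·A·CCD·CB·CB·AD·CB·A·CB·A·CCD·AD·CB·CB·AD·CCD·AD·CB·A·CCD·CB·A·CCD·CB·CB·AD·CCD·AD·CB·A·CCD·CB·A·CCD·CB·CB·AD·CCD·AD·CB·A·CB·A·CCD·AD·CB·CB·AD·CCD·AD
    A ↦ CCD
    B ↦ A
    C ↦ CB
    D ↦ AD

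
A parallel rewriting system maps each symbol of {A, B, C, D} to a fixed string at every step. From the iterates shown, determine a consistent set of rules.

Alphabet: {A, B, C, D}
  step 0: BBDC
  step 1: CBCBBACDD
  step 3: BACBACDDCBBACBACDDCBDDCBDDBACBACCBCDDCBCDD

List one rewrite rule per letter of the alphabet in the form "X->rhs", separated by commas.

  step 0 ⇒ step 1: BBDC ⇒ CB·CB·BAC·DD
    B ↦ CB
    C ↦ DD
    D ↦ BAC
    A ↦ C  (constrained at step 1)

A->C, B->CB, C->DD, D->BAC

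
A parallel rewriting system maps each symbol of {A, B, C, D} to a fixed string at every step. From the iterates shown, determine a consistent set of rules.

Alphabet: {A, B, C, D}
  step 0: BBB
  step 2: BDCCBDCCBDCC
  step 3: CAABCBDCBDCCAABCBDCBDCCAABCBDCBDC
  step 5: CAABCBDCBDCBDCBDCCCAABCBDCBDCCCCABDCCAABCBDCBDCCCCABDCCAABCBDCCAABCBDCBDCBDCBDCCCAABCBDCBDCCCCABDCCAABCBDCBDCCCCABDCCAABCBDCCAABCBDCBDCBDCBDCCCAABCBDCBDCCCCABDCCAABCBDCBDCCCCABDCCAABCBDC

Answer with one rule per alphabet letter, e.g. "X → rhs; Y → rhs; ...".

A->C, B->CA, C->BDC, D->ABC

  step 2 ⇒ step 3: BDCCBDCCBDCC ⇒ CA·ABC·BDC·BDC·CA·ABC·BDC·BDC·CA·ABC·BDC·BDC
    B ↦ CA
    C ↦ BDC
    D ↦ ABC
    A ↦ C  (constrained at step 3)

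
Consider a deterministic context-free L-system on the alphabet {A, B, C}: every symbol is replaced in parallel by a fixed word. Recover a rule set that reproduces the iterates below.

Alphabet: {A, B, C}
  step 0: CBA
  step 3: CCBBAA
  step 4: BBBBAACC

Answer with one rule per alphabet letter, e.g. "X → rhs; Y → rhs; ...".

A->C, B->A, C->BB

  step 3 ⇒ step 4: CCBBAA ⇒ BB·BB·A·A·C·C
    A ↦ C
    B ↦ A
    C ↦ BB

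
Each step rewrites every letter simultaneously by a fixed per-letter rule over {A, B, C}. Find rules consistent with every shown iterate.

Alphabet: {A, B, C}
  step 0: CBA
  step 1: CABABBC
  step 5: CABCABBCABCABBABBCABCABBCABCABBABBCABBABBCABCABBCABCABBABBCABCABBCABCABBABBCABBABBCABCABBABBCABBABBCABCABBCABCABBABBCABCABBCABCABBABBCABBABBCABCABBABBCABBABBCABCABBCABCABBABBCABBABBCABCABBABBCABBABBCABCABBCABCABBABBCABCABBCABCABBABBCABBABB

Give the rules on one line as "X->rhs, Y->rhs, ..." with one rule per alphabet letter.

A->C, B->ABB, C->CAB

  step 0 ⇒ step 1: CBA ⇒ CAB·ABB·C
    A ↦ C
    B ↦ ABB
    C ↦ CAB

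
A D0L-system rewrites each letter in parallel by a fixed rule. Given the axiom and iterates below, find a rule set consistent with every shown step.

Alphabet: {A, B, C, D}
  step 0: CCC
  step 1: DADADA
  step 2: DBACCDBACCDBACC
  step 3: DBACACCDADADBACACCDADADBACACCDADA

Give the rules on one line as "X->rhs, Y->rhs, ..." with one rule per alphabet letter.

  step 2 ⇒ step 3: DBACCDBACCDBACC ⇒ DB·AC·ACC·DA·DA·DB·AC·ACC·DA·DA·DB·AC·ACC·DA·DA
    A ↦ ACC
    B ↦ AC
    C ↦ DA
    D ↦ DB

A->ACC, B->AC, C->DA, D->DB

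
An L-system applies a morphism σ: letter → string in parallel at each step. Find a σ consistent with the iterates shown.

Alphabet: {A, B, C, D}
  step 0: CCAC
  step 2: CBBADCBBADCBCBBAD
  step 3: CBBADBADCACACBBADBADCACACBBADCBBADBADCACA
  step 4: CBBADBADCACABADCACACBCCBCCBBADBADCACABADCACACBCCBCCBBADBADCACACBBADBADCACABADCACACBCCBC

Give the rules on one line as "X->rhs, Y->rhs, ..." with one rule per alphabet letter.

A->C, B->BAD, C->CB, D->ACA

  step 3 ⇒ step 4: CBBADBADCACACBBADBADCACACBBADCBBADBADCACA ⇒ CB·BAD·BAD·C·ACA·BAD·C·ACA·CB·C·CB·C·CB·BAD·BAD·C·ACA·BAD·C·ACA·CB·C·CB·C·CB·BAD·BAD·C·ACA·CB·BAD·BAD·C·ACA·BAD·C·ACA·CB·C·CB·C
    A ↦ C
    B ↦ BAD
    C ↦ CB
    D ↦ ACA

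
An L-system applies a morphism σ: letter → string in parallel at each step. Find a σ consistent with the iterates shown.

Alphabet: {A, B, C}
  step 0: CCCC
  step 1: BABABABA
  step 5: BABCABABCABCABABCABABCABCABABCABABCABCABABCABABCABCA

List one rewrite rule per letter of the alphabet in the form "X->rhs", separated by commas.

  step 0 ⇒ step 1: CCCC ⇒ BA·BA·BA·BA
    C ↦ BA
    A ↦ B  (constrained at step 1)
    B ↦ CA  (constrained at step 1)

A->B, B->CA, C->BA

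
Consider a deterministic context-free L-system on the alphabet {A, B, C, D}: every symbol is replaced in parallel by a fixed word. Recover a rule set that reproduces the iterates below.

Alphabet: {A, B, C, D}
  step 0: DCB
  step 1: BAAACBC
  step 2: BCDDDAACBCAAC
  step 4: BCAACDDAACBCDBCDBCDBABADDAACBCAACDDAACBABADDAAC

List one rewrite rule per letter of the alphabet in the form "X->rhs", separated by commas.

A->D, B->BC, C->AAC, D->BA

  step 1 ⇒ step 2: BAAACBC ⇒ BC·D·D·D·AAC·BC·AAC
    A ↦ D
    B ↦ BC
    C ↦ AAC
  step 0 ⇒ step 1: DCB ⇒ BA·AAC·BC
    D ↦ BA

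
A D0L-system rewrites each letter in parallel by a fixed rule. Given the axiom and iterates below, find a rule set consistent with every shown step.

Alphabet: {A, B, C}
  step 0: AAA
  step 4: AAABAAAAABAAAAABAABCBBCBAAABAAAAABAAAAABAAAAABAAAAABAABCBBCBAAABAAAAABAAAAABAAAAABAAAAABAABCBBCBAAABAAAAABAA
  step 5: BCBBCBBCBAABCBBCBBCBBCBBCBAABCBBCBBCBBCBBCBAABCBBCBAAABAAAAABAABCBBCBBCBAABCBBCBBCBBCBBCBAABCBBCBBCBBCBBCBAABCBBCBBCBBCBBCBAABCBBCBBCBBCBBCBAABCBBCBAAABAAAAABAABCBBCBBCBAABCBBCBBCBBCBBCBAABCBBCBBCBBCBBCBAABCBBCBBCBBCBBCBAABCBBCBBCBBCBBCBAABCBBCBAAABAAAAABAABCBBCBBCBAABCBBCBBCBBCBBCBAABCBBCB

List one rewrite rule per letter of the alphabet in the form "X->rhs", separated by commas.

  step 4 ⇒ step 5: AAABAAAAABAAAAABAABCBBCBAAABAAAAABAAAAABAAAAABAAAAABAABCBBCBAAABAAAAABAAAAABAAAAABAAAAABAABCBBCBAAABAAAAABAA ⇒ BCB·BCB·BCB·AA·BCB·BCB·BCB·BCB·BCB·AA·BCB·BCB·BCB·BCB·BCB·AA·BCB·BCB·AA·AB·AA·AA·AB·AA·BCB·BCB·BCB·AA·BCB·BCB·BCB·BCB·BCB·AA·BCB·BCB·BCB·BCB·BCB·AA·BCB·BCB·BCB·BCB·BCB·AA·BCB·BCB·BCB·BCB·BCB·AA·BCB·BCB·AA·AB·AA·AA·AB·AA·BCB·BCB·BCB·AA·BCB·BCB·BCB·BCB·BCB·AA·BCB·BCB·BCB·BCB·BCB·AA·BCB·BCB·BCB·BCB·BCB·AA·BCB·BCB·BCB·BCB·BCB·AA·BCB·BCB·AA·AB·AA·AA·AB·AA·BCB·BCB·BCB·AA·BCB·BCB·BCB·BCB·BCB·AA·BCB·BCB
    A ↦ BCB
    B ↦ AA
    C ↦ AB

A->BCB, B->AA, C->AB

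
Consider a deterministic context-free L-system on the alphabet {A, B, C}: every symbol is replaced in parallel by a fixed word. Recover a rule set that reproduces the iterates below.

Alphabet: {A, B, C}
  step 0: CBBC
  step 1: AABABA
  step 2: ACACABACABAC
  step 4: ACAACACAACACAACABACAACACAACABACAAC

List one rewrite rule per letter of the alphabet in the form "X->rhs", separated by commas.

A->AC, B->AB, C->A

  step 1 ⇒ step 2: AABABA ⇒ AC·AC·AB·AC·AB·AC
    A ↦ AC
    B ↦ AB
  step 0 ⇒ step 1: CBBC ⇒ A·AB·AB·A
    C ↦ A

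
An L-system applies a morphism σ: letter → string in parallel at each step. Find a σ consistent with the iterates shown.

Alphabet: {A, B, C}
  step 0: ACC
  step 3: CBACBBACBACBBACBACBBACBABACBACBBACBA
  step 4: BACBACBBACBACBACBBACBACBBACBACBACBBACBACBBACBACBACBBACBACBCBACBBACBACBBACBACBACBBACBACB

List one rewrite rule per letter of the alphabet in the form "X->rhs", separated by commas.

  step 3 ⇒ step 4: CBACBBACBACBBACBACBBACBABACBACBBACBA ⇒ BA·CBA·CB·BA·CBA·CBA·CB·BA·CBA·CB·BA·CBA·CBA·CB·BA·CBA·CB·BA·CBA·CBA·CB·BA·CBA·CB·CBA·CB·BA·CBA·CB·BA·CBA·CBA·CB·BA·CBA·CB
    A ↦ CB
    B ↦ CBA
    C ↦ BA

A->CB, B->CBA, C->BA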